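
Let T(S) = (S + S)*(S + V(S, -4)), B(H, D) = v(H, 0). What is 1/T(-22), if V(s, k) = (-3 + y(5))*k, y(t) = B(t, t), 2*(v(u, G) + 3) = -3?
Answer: -1/352 ≈ -0.0028409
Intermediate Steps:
v(u, G) = -9/2 (v(u, G) = -3 + (1/2)*(-3) = -3 - 3/2 = -9/2)
B(H, D) = -9/2
y(t) = -9/2
V(s, k) = -15*k/2 (V(s, k) = (-3 - 9/2)*k = -15*k/2)
T(S) = 2*S*(30 + S) (T(S) = (S + S)*(S - 15/2*(-4)) = (2*S)*(S + 30) = (2*S)*(30 + S) = 2*S*(30 + S))
1/T(-22) = 1/(2*(-22)*(30 - 22)) = 1/(2*(-22)*8) = 1/(-352) = -1/352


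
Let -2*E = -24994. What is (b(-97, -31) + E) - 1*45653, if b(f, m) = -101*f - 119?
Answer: -23478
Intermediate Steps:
E = 12497 (E = -1/2*(-24994) = 12497)
b(f, m) = -119 - 101*f
(b(-97, -31) + E) - 1*45653 = ((-119 - 101*(-97)) + 12497) - 1*45653 = ((-119 + 9797) + 12497) - 45653 = (9678 + 12497) - 45653 = 22175 - 45653 = -23478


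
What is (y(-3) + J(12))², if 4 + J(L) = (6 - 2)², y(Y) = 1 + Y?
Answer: 100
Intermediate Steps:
J(L) = 12 (J(L) = -4 + (6 - 2)² = -4 + 4² = -4 + 16 = 12)
(y(-3) + J(12))² = ((1 - 3) + 12)² = (-2 + 12)² = 10² = 100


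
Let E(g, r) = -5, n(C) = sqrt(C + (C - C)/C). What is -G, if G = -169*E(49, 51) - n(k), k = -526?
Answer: -845 + I*sqrt(526) ≈ -845.0 + 22.935*I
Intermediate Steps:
n(C) = sqrt(C) (n(C) = sqrt(C + 0/C) = sqrt(C + 0) = sqrt(C))
G = 845 - I*sqrt(526) (G = -169*(-5) - sqrt(-526) = 845 - I*sqrt(526) ≈ 845.0 - 22.935*I)
-G = -(845 - I*sqrt(526)) = -845 + I*sqrt(526)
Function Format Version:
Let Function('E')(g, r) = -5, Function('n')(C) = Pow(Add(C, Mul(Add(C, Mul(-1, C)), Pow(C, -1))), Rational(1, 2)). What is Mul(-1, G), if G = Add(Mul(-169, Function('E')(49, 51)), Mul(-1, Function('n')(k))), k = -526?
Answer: Add(-845, Mul(I, Pow(526, Rational(1, 2)))) ≈ Add(-845.00, Mul(22.935, I))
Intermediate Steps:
Function('n')(C) = Pow(C, Rational(1, 2)) (Function('n')(C) = Pow(Add(C, Mul(0, Pow(C, -1))), Rational(1, 2)) = Pow(Add(C, 0), Rational(1, 2)) = Pow(C, Rational(1, 2)))
G = Add(845, Mul(-1, I, Pow(526, Rational(1, 2)))) (G = Add(Mul(-169, -5), Mul(-1, Pow(-526, Rational(1, 2)))) = Add(845, Mul(-1, Mul(I, Pow(526, Rational(1, 2))))) = Add(845, Mul(-1, I, Pow(526, Rational(1, 2)))) ≈ Add(845.00, Mul(-22.935, I)))
Mul(-1, G) = Mul(-1, Add(845, Mul(-1, I, Pow(526, Rational(1, 2))))) = Add(-845, Mul(I, Pow(526, Rational(1, 2))))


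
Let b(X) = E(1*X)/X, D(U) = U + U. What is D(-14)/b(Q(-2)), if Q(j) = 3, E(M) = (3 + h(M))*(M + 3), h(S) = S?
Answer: -7/3 ≈ -2.3333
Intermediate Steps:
E(M) = (3 + M)**2 (E(M) = (3 + M)*(M + 3) = (3 + M)*(3 + M) = (3 + M)**2)
D(U) = 2*U
b(X) = (9 + X**2 + 6*X)/X (b(X) = (9 + (1*X)**2 + 6*(1*X))/X = (9 + X**2 + 6*X)/X)
D(-14)/b(Q(-2)) = (2*(-14))/(6 + 3 + 9/3) = -28/(6 + 3 + 9*(1/3)) = -28/(6 + 3 + 3) = -28/12 = -28*1/12 = -7/3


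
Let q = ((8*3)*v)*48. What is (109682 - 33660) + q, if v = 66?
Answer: 152054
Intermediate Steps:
q = 76032 (q = ((8*3)*66)*48 = (24*66)*48 = 1584*48 = 76032)
(109682 - 33660) + q = (109682 - 33660) + 76032 = 76022 + 76032 = 152054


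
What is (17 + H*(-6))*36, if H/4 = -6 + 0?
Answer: 5796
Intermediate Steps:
H = -24 (H = 4*(-6 + 0) = 4*(-6) = -24)
(17 + H*(-6))*36 = (17 - 24*(-6))*36 = (17 + 144)*36 = 161*36 = 5796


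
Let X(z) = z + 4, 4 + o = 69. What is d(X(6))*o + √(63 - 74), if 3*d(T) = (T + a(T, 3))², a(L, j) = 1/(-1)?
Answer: 1755 + I*√11 ≈ 1755.0 + 3.3166*I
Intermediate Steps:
o = 65 (o = -4 + 69 = 65)
a(L, j) = -1
X(z) = 4 + z
d(T) = (-1 + T)²/3 (d(T) = (T - 1)²/3 = (-1 + T)²/3)
d(X(6))*o + √(63 - 74) = ((-1 + (4 + 6))²/3)*65 + √(63 - 74) = ((-1 + 10)²/3)*65 + √(-11) = ((⅓)*9²)*65 + I*√11 = ((⅓)*81)*65 + I*√11 = 27*65 + I*√11 = 1755 + I*√11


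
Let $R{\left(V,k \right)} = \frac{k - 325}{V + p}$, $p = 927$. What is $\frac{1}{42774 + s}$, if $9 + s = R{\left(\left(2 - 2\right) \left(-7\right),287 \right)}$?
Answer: $\frac{927}{39643117} \approx 2.3384 \cdot 10^{-5}$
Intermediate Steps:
$R{\left(V,k \right)} = \frac{-325 + k}{927 + V}$ ($R{\left(V,k \right)} = \frac{k - 325}{V + 927} = \frac{-325 + k}{927 + V}$)
$s = - \frac{8381}{927}$ ($s = -9 + \frac{-325 + 287}{927 + \left(2 - 2\right) \left(-7\right)} = -9 + \frac{1}{927 + 0 \left(-7\right)} \left(-38\right) = -9 + \frac{1}{927 + 0} \left(-38\right) = -9 + \frac{1}{927} \left(-38\right) = -9 - \frac{38}{927} = - \frac{8381}{927} \approx -9.041$)
$\frac{1}{42774 + s} = \frac{1}{42774 - \frac{8381}{927}} = \frac{1}{\frac{39643117}{927}} = \frac{927}{39643117}$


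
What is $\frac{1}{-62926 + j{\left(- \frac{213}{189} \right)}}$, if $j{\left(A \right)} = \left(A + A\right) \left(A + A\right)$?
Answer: $- \frac{3969}{249733130} \approx -1.5893 \cdot 10^{-5}$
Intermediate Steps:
$j{\left(A \right)} = 4 A^{2}$ ($j{\left(A \right)} = 2 A 2 A = 4 A^{2}$)
$\frac{1}{-62926 + j{\left(- \frac{213}{189} \right)}} = \frac{1}{-62926 + 4 \left(- \frac{213}{189}\right)^{2}} = \frac{1}{-62926 + 4 \left(\left(-213\right) \frac{1}{189}\right)^{2}} = \frac{1}{-62926 + 4 \left(- \frac{71}{63}\right)^{2}} = \frac{1}{-62926 + 4 \cdot \frac{5041}{3969}} = \frac{1}{-62926 + \frac{20164}{3969}} = \frac{1}{- \frac{249733130}{3969}} = - \frac{3969}{249733130}$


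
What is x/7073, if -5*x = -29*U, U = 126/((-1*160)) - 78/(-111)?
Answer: -7279/104680400 ≈ -6.9535e-5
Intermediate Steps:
U = -251/2960 (U = 126/(-160) - 78*(-1/111) = 126*(-1/160) + 26/37 = -63/80 + 26/37 = -251/2960 ≈ -0.084797)
x = -7279/14800 (x = -(-29)*(-251)/(5*2960) = -⅕*7279/2960 = -7279/14800 ≈ -0.49182)
x/7073 = -7279/14800/7073 = -7279/14800*1/7073 = -7279/104680400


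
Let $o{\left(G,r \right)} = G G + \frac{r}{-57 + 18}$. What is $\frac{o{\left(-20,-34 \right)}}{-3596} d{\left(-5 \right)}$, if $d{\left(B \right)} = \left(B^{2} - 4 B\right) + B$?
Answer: $- \frac{156340}{35061} \approx -4.4591$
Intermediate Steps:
$o{\left(G,r \right)} = G^{2} - \frac{r}{39}$ ($o{\left(G,r \right)} = G^{2} + \frac{r}{-39} = G^{2} - \frac{r}{39}$)
$d{\left(B \right)} = B^{2} - 3 B$
$\frac{o{\left(-20,-34 \right)}}{-3596} d{\left(-5 \right)} = \frac{\left(-20\right)^{2} - - \frac{34}{39}}{-3596} \left(- 5 \left(-3 - 5\right)\right) = \left(400 + \frac{34}{39}\right) \left(- \frac{1}{3596}\right) \left(\left(-5\right) \left(-8\right)\right) = \frac{15634}{39} \left(- \frac{1}{3596}\right) 40 = \left(- \frac{7817}{70122}\right) 40 = - \frac{156340}{35061}$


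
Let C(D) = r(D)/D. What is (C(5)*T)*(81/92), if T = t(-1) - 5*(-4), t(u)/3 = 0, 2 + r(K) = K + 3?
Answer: 486/23 ≈ 21.130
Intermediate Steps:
r(K) = 1 + K (r(K) = -2 + (K + 3) = -2 + (3 + K) = 1 + K)
t(u) = 0 (t(u) = 3*0 = 0)
T = 20 (T = 0 - 5*(-4) = 0 + 20 = 20)
C(D) = (1 + D)/D
(C(5)*T)*(81/92) = (((1 + 5)/5)*20)*(81/92) = (((⅕)*6)*20)*(81*(1/92)) = ((6/5)*20)*(81/92) = 24*(81/92) = 486/23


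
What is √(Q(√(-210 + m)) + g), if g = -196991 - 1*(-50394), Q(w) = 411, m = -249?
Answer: I*√146186 ≈ 382.34*I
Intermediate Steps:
g = -146597 (g = -196991 + 50394 = -146597)
√(Q(√(-210 + m)) + g) = √(411 - 146597) = √(-146186) = I*√146186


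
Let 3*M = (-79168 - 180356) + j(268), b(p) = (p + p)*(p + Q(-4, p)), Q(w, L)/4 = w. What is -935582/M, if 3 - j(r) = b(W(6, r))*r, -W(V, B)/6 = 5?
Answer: 935582/333067 ≈ 2.8090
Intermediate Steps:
Q(w, L) = 4*w
W(V, B) = -30 (W(V, B) = -6*5 = -30)
b(p) = 2*p*(-16 + p) (b(p) = (p + p)*(p + 4*(-4)) = (2*p)*(p - 16) = (2*p)*(-16 + p) = 2*p*(-16 + p))
j(r) = 3 - 2760*r (j(r) = 3 - 2*(-30)*(-16 - 30)*r = 3 - 2*(-30)*(-46)*r = 3 - 2760*r)
M = -333067 (M = ((-79168 - 180356) + (3 - 2760*268))/3 = (-259524 + (3 - 739680))/3 = (-259524 - 739677)/3 = (⅓)*(-999201) = -333067)
-935582/M = -935582/(-333067) = -935582*(-1/333067) = 935582/333067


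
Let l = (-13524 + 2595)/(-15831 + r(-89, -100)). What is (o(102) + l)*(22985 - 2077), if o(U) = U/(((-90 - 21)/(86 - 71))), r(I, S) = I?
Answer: -40325400729/147260 ≈ -2.7384e+5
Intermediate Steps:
l = 10929/15920 (l = (-13524 + 2595)/(-15831 - 89) = -10929/(-15920) = -10929*(-1/15920) = 10929/15920 ≈ 0.68649)
o(U) = -5*U/37 (o(U) = U/((-111/15)) = U/((-111*1/15)) = U/(-37/5) = U*(-5/37) = -5*U/37)
(o(102) + l)*(22985 - 2077) = (-5/37*102 + 10929/15920)*(22985 - 2077) = (-510/37 + 10929/15920)*20908 = -7714827/589040*20908 = -40325400729/147260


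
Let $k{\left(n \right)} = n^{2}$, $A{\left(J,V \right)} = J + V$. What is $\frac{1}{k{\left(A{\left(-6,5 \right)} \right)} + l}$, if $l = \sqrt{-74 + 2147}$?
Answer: $- \frac{1}{2072} + \frac{\sqrt{2073}}{2072} \approx 0.021491$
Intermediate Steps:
$l = \sqrt{2073} \approx 45.53$
$\frac{1}{k{\left(A{\left(-6,5 \right)} \right)} + l} = \frac{1}{\left(-6 + 5\right)^{2} + \sqrt{2073}} = \frac{1}{\left(-1\right)^{2} + \sqrt{2073}} = \frac{1}{1 + \sqrt{2073}}$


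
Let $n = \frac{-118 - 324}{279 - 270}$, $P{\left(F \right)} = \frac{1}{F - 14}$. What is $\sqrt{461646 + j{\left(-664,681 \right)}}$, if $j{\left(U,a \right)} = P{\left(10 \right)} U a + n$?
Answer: $\frac{\sqrt{5171786}}{3} \approx 758.05$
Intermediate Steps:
$P{\left(F \right)} = \frac{1}{-14 + F}$ ($P{\left(F \right)} = \frac{1}{F - 14} = \frac{1}{-14 + F}$)
$n = - \frac{442}{9} \approx -49.111$
$j{\left(U,a \right)} = - \frac{442}{9} - \frac{U a}{4}$ ($j{\left(U,a \right)} = \frac{U}{-14 + 10} a - \frac{442}{9} = \frac{U}{-4} a - \frac{442}{9} = - \frac{U}{4} a - \frac{442}{9} = - \frac{U a}{4} - \frac{442}{9} = - \frac{442}{9} - \frac{U a}{4}$)
$\sqrt{461646 + j{\left(-664,681 \right)}} = \sqrt{461646 - \left(\frac{442}{9} - 113046\right)} = \sqrt{461646 + \left(- \frac{442}{9} + 113046\right)} = \sqrt{461646 + \frac{1016972}{9}} = \sqrt{\frac{5171786}{9}} = \frac{\sqrt{5171786}}{3}$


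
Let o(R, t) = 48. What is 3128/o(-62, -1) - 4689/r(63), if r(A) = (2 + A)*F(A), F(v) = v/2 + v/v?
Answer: 1595707/25350 ≈ 62.947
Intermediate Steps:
F(v) = 1 + v/2 (F(v) = v*(1/2) + 1 = v/2 + 1 = 1 + v/2)
r(A) = (1 + A/2)*(2 + A) (r(A) = (2 + A)*(1 + A/2) = (1 + A/2)*(2 + A))
3128/o(-62, -1) - 4689/r(63) = 3128/48 - 4689*2/(2 + 63)**2 = 3128*(1/48) - 4689/((1/2)*65**2) = 391/6 - 4689/((1/2)*4225) = 391/6 - 4689/4225/2 = 391/6 - 4689*2/4225 = 391/6 - 9378/4225 = 1595707/25350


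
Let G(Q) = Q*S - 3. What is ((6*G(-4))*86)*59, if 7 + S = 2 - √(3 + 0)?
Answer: 517548 + 121776*√3 ≈ 7.2847e+5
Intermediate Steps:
S = -5 - √3 (S = -7 + (2 - √(3 + 0)) = -7 + (2 - √3) = -5 - √3 ≈ -6.7320)
G(Q) = -3 + Q*(-5 - √3) (G(Q) = Q*(-5 - √3) - 3 = -3 + Q*(-5 - √3))
((6*G(-4))*86)*59 = ((6*(-3 - 1*(-4)*(5 + √3)))*86)*59 = ((6*(-3 + (20 + 4*√3)))*86)*59 = ((6*(17 + 4*√3))*86)*59 = ((102 + 24*√3)*86)*59 = (8772 + 2064*√3)*59 = 517548 + 121776*√3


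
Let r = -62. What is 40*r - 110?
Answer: -2590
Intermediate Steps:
40*r - 110 = 40*(-62) - 110 = -2480 - 110 = -2590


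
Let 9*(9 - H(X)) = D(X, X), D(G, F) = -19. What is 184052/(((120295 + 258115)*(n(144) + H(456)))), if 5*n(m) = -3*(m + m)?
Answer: -414117/137665558 ≈ -0.0030081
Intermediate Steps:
H(X) = 100/9 (H(X) = 9 - ⅑*(-19) = 9 + 19/9 = 100/9)
n(m) = -6*m/5 (n(m) = (-3*(m + m))/5 = (-6*m)/5 = -6*m/5)
184052/(((120295 + 258115)*(n(144) + H(456)))) = 184052/(((120295 + 258115)*(-6/5*144 + 100/9))) = 184052/((378410*(-864/5 + 100/9))) = 184052/((378410*(-7276/45))) = 184052/(-550662232/9) = 184052*(-9/550662232) = -414117/137665558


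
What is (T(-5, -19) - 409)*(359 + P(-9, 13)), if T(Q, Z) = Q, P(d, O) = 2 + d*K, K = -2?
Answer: -156906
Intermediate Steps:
P(d, O) = 2 - 2*d (P(d, O) = 2 + d*(-2) = 2 - 2*d)
(T(-5, -19) - 409)*(359 + P(-9, 13)) = (-5 - 409)*(359 + (2 - 2*(-9))) = -414*(359 + (2 + 18)) = -414*(359 + 20) = -414*379 = -156906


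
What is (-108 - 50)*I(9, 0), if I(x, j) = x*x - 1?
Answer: -12640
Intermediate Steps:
I(x, j) = -1 + x² (I(x, j) = x² - 1 = -1 + x²)
(-108 - 50)*I(9, 0) = (-108 - 50)*(-1 + 9²) = -158*(-1 + 81) = -158*80 = -12640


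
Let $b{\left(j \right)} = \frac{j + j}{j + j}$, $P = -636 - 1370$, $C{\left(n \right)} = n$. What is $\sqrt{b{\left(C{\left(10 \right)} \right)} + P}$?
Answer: $i \sqrt{2005} \approx 44.777 i$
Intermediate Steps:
$P = -2006$ ($P = -636 - 1370 = -2006$)
$b{\left(j \right)} = 1$ ($b{\left(j \right)} = \frac{2 j}{2 j} = 2 j \frac{1}{2 j} = 1$)
$\sqrt{b{\left(C{\left(10 \right)} \right)} + P} = \sqrt{1 - 2006} = \sqrt{-2005} = i \sqrt{2005}$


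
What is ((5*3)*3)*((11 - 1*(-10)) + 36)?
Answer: 2565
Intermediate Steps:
((5*3)*3)*((11 - 1*(-10)) + 36) = (15*3)*((11 + 10) + 36) = 45*(21 + 36) = 45*57 = 2565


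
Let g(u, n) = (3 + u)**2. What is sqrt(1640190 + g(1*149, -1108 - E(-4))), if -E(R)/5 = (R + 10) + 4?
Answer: sqrt(1663294) ≈ 1289.7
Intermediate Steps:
E(R) = -70 - 5*R (E(R) = -5*((R + 10) + 4) = -5*((10 + R) + 4) = -5*(14 + R) = -70 - 5*R)
sqrt(1640190 + g(1*149, -1108 - E(-4))) = sqrt(1640190 + (3 + 1*149)**2) = sqrt(1640190 + (3 + 149)**2) = sqrt(1640190 + 152**2) = sqrt(1640190 + 23104) = sqrt(1663294)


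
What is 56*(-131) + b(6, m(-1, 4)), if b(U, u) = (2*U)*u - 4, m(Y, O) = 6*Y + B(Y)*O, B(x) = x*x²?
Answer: -7460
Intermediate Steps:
B(x) = x³
m(Y, O) = 6*Y + O*Y³ (m(Y, O) = 6*Y + Y³*O = 6*Y + O*Y³)
b(U, u) = -4 + 2*U*u (b(U, u) = 2*U*u - 4 = -4 + 2*U*u)
56*(-131) + b(6, m(-1, 4)) = 56*(-131) + (-4 + 2*6*(-(6 + 4*(-1)²))) = -7336 + (-4 + 2*6*(-(6 + 4*1))) = -7336 + (-4 + 2*6*(-(6 + 4))) = -7336 + (-4 + 2*6*(-1*10)) = -7336 + (-4 + 2*6*(-10)) = -7336 + (-4 - 120) = -7336 - 124 = -7460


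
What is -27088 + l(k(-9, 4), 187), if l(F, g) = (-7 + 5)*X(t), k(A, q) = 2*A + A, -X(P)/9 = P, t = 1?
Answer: -27070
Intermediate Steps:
X(P) = -9*P
k(A, q) = 3*A
l(F, g) = 18 (l(F, g) = (-7 + 5)*(-9*1) = -2*(-9) = 18)
-27088 + l(k(-9, 4), 187) = -27088 + 18 = -27070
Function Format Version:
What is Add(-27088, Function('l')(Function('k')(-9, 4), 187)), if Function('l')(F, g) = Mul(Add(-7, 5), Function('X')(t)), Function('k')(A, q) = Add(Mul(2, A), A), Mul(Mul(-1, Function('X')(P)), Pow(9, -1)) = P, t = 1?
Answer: -27070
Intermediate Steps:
Function('X')(P) = Mul(-9, P)
Function('k')(A, q) = Mul(3, A)
Function('l')(F, g) = 18 (Function('l')(F, g) = Mul(Add(-7, 5), Mul(-9, 1)) = Mul(-2, -9) = 18)
Add(-27088, Function('l')(Function('k')(-9, 4), 187)) = Add(-27088, 18) = -27070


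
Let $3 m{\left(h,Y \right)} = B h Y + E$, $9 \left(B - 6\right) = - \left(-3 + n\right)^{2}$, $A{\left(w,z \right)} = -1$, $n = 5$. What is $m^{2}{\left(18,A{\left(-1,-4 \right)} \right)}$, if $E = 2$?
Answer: $\frac{9604}{9} \approx 1067.1$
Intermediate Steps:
$B = \frac{50}{9}$ ($B = 6 + \frac{\left(-1\right) \left(-3 + 5\right)^{2}}{9} = 6 + \frac{\left(-1\right) 2^{2}}{9} = 6 + \frac{\left(-1\right) 4}{9} = 6 + \frac{1}{9} \left(-4\right) = 6 - \frac{4}{9} = \frac{50}{9} \approx 5.5556$)
$m{\left(h,Y \right)} = \frac{2}{3} + \frac{50 Y h}{27}$ ($m{\left(h,Y \right)} = \frac{\frac{50 h}{9} Y + 2}{3} = \frac{\frac{50 Y h}{9} + 2}{3} = \frac{2 + \frac{50 Y h}{9}}{3} = \frac{2}{3} + \frac{50 Y h}{27}$)
$m^{2}{\left(18,A{\left(-1,-4 \right)} \right)} = \left(\frac{2}{3} + \frac{50}{27} \left(-1\right) 18\right)^{2} = \left(\frac{2}{3} - \frac{100}{3}\right)^{2} = \left(- \frac{98}{3}\right)^{2} = \frac{9604}{9}$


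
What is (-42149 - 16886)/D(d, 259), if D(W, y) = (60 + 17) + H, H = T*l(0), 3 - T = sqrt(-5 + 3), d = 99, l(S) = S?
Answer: -59035/77 ≈ -766.69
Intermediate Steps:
T = 3 - I*sqrt(2) (T = 3 - sqrt(-5 + 3) = 3 - sqrt(-2) = 3 - I*sqrt(2) ≈ 3.0 - 1.4142*I)
H = 0 (H = (3 - I*sqrt(2))*0 = 0)
D(W, y) = 77 (D(W, y) = (60 + 17) + 0 = 77 + 0 = 77)
(-42149 - 16886)/D(d, 259) = (-42149 - 16886)/77 = -59035*1/77 = -59035/77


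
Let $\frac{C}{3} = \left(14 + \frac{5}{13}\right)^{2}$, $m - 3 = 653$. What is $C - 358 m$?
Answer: $- \frac{39584405}{169} \approx -2.3423 \cdot 10^{5}$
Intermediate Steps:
$m = 656$ ($m = 3 + 653 = 656$)
$C = \frac{104907}{169}$ ($C = 3 \left(14 + \frac{5}{13}\right)^{2} = 3 \left(\frac{187}{13}\right)^{2} = 3 \cdot \frac{34969}{169} = \frac{104907}{169} \approx 620.75$)
$C - 358 m = \frac{104907}{169} - 234848 = - \frac{39584405}{169}$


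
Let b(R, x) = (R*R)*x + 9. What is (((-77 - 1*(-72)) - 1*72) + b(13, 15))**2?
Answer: 6086089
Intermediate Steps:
b(R, x) = 9 + x*R**2 (b(R, x) = R**2*x + 9 = x*R**2 + 9 = 9 + x*R**2)
(((-77 - 1*(-72)) - 1*72) + b(13, 15))**2 = (((-77 - 1*(-72)) - 1*72) + (9 + 15*13**2))**2 = (((-77 + 72) - 72) + (9 + 15*169))**2 = ((-5 - 72) + (9 + 2535))**2 = (-77 + 2544)**2 = 2467**2 = 6086089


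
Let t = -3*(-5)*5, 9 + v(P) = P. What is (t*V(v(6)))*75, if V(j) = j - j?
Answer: 0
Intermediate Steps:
v(P) = -9 + P
V(j) = 0
t = 75 (t = 15*5 = 75)
(t*V(v(6)))*75 = (75*0)*75 = 0*75 = 0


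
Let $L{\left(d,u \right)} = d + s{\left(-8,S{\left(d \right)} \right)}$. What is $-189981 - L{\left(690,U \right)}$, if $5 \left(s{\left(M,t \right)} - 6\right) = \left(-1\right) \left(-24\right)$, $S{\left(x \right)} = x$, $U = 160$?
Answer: $- \frac{953409}{5} \approx -1.9068 \cdot 10^{5}$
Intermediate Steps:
$s{\left(M,t \right)} = \frac{54}{5}$ ($s{\left(M,t \right)} = 6 + \frac{\left(-1\right) \left(-24\right)}{5} = 6 + \frac{1}{5} \cdot 24 = 6 + \frac{24}{5} = \frac{54}{5}$)
$L{\left(d,u \right)} = \frac{54}{5} + d$ ($L{\left(d,u \right)} = d + \frac{54}{5} = \frac{54}{5} + d$)
$-189981 - L{\left(690,U \right)} = -189981 - \left(\frac{54}{5} + 690\right) = -189981 - \frac{3504}{5} = - \frac{953409}{5}$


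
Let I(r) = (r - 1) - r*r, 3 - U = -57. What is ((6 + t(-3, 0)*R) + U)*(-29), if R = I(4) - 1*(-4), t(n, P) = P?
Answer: -1914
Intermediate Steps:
U = 60 (U = 3 - 1*(-57) = 3 + 57 = 60)
I(r) = -1 + r - r² (I(r) = (-1 + r) - r² = -1 + r - r²)
R = -9 (R = (-1 + 4 - 1*4²) - 1*(-4) = (-1 + 4 - 1*16) + 4 = (-1 + 4 - 16) + 4 = -13 + 4 = -9)
((6 + t(-3, 0)*R) + U)*(-29) = ((6 + 0*(-9)) + 60)*(-29) = ((6 + 0) + 60)*(-29) = (6 + 60)*(-29) = 66*(-29) = -1914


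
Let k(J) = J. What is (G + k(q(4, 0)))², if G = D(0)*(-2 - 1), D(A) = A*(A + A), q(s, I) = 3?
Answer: 9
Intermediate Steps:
D(A) = 2*A² (D(A) = A*(2*A) = 2*A²)
G = 0 (G = (2*0²)*(-2 - 1) = (2*0)*(-3) = 0*(-3) = 0)
(G + k(q(4, 0)))² = (0 + 3)² = 3² = 9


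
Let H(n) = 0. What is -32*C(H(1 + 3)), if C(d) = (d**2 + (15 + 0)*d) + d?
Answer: 0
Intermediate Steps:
C(d) = d**2 + 16*d (C(d) = (d**2 + 15*d) + d = d**2 + 16*d)
-32*C(H(1 + 3)) = -0*(16 + 0) = -0*16 = -32*0 = 0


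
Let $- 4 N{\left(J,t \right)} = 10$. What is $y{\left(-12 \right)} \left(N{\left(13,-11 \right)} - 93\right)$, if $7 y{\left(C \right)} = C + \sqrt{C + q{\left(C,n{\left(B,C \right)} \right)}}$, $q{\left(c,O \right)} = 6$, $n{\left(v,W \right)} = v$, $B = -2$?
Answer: $\frac{1146}{7} - \frac{191 i \sqrt{6}}{14} \approx 163.71 - 33.418 i$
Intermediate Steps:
$N{\left(J,t \right)} = - \frac{5}{2}$ ($N{\left(J,t \right)} = \left(- \frac{1}{4}\right) 10 = - \frac{5}{2}$)
$y{\left(C \right)} = \frac{C}{7} + \frac{\sqrt{6 + C}}{7}$ ($y{\left(C \right)} = \frac{C + \sqrt{C + 6}}{7} = \frac{C + \sqrt{6 + C}}{7} = \frac{C}{7} + \frac{\sqrt{6 + C}}{7}$)
$y{\left(-12 \right)} \left(N{\left(13,-11 \right)} - 93\right) = \left(\frac{1}{7} \left(-12\right) + \frac{\sqrt{6 - 12}}{7}\right) \left(- \frac{5}{2} - 93\right) = \left(- \frac{12}{7} + \frac{\sqrt{-6}}{7}\right) \left(- \frac{191}{2}\right) = \left(- \frac{12}{7} + \frac{i \sqrt{6}}{7}\right) \left(- \frac{191}{2}\right) = \frac{1146}{7} - \frac{191 i \sqrt{6}}{14}$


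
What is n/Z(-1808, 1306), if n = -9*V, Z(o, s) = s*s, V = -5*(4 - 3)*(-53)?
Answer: -2385/1705636 ≈ -0.0013983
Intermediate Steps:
V = 265 (V = -5*1*(-53) = -5*(-53) = 265)
Z(o, s) = s**2
n = -2385 (n = -9*265 = -2385)
n/Z(-1808, 1306) = -2385/(1306**2) = -2385/1705636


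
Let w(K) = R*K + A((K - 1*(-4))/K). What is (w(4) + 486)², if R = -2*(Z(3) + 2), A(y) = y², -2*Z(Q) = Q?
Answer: 236196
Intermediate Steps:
Z(Q) = -Q/2
R = -1 (R = -2*(-½*3 + 2) = -2*(-3/2 + 2) = -2*½ = -1)
w(K) = -K + (4 + K)²/K² (w(K) = -K + ((K - 1*(-4))/K)² = -K + ((K + 4)/K)² = -K + ((4 + K)/K)² = -K + (4 + K)²/K²)
(w(4) + 486)² = ((-1*4 + (4 + 4)²/4²) + 486)² = ((-4 + (1/16)*8²) + 486)² = ((-4 + (1/16)*64) + 486)² = ((-4 + 4) + 486)² = (0 + 486)² = 486² = 236196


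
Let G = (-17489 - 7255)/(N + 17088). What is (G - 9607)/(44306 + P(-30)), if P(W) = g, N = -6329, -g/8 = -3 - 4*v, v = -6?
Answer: -103386457/474880742 ≈ -0.21771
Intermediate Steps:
g = -168 (g = -8*(-3 - 4*(-6)) = -8*(-3 + 24) = -8*21 = -168)
P(W) = -168
G = -24744/10759 (G = (-17489 - 7255)/(-6329 + 17088) = -24744/10759 ≈ -2.2998)
(G - 9607)/(44306 + P(-30)) = (-24744/10759 - 9607)/(44306 - 168) = -103386457/10759/44138 = -103386457/10759*1/44138 = -103386457/474880742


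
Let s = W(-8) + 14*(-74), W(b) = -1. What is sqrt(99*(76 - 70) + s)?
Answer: I*sqrt(443) ≈ 21.048*I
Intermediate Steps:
s = -1037 (s = -1 + 14*(-74) = -1 - 1036 = -1037)
sqrt(99*(76 - 70) + s) = sqrt(99*(76 - 70) - 1037) = sqrt(99*6 - 1037) = sqrt(594 - 1037) = sqrt(-443) = I*sqrt(443)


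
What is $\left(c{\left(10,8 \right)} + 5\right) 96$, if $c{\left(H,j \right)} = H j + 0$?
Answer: $8160$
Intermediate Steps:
$c{\left(H,j \right)} = H j$
$\left(c{\left(10,8 \right)} + 5\right) 96 = \left(10 \cdot 8 + 5\right) 96 = \left(80 + 5\right) 96 = 85 \cdot 96 = 8160$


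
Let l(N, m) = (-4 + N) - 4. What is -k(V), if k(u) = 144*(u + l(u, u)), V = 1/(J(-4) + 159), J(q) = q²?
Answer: 201312/175 ≈ 1150.4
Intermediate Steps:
l(N, m) = -8 + N
V = 1/175 (V = 1/((-4)² + 159) = 1/(16 + 159) = 1/175 ≈ 0.0057143)
k(u) = -1152 + 288*u (k(u) = 144*(u + (-8 + u)) = 144*(-8 + 2*u) = -1152 + 288*u)
-k(V) = -(-1152 + 288*(1/175)) = -(-1152 + 288/175) = -1*(-201312/175) = 201312/175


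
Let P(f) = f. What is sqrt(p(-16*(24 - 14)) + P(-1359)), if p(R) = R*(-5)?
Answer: I*sqrt(559) ≈ 23.643*I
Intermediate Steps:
p(R) = -5*R
sqrt(p(-16*(24 - 14)) + P(-1359)) = sqrt(-(-80)*(24 - 14) - 1359) = sqrt(-(-80)*10 - 1359) = sqrt(-5*(-160) - 1359) = sqrt(800 - 1359) = sqrt(-559) = I*sqrt(559)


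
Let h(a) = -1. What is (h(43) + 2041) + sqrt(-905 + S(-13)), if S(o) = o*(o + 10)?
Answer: 2040 + I*sqrt(866) ≈ 2040.0 + 29.428*I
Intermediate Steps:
S(o) = o*(10 + o)
(h(43) + 2041) + sqrt(-905 + S(-13)) = (-1 + 2041) + sqrt(-905 - 13*(10 - 13)) = 2040 + sqrt(-905 - 13*(-3)) = 2040 + sqrt(-905 + 39) = 2040 + sqrt(-866) = 2040 + I*sqrt(866)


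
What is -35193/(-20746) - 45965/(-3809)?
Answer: 1087640027/79021514 ≈ 13.764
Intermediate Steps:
-35193/(-20746) - 45965/(-3809) = -35193*(-1/20746) - 45965*(-1/3809) = 35193/20746 + 45965/3809 = 1087640027/79021514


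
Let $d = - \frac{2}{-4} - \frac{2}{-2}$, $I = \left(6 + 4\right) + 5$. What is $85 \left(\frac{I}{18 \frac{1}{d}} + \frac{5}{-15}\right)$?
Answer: $\frac{935}{12} \approx 77.917$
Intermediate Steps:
$I = 15$ ($I = 10 + 5 = 15$)
$d = \frac{3}{2}$ ($d = \left(-2\right) \left(- \frac{1}{4}\right) - -1 = \frac{1}{2} + 1 = \frac{3}{2} \approx 1.5$)
$85 \left(\frac{I}{18 \frac{1}{d}} + \frac{5}{-15}\right) = 85 \left(\frac{15}{18 \frac{1}{\frac{3}{2}}} + \frac{5}{-15}\right) = 85 \left(\frac{15}{18 \cdot \frac{2}{3}} + 5 \left(- \frac{1}{15}\right)\right) = 85 \left(\frac{15}{12} - \frac{1}{3}\right) = 85 \left(15 \cdot \frac{1}{12} - \frac{1}{3}\right) = 85 \left(\frac{5}{4} - \frac{1}{3}\right) = 85 \cdot \frac{11}{12} = \frac{935}{12}$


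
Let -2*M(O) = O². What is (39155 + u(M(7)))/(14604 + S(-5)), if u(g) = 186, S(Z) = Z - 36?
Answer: 39341/14563 ≈ 2.7014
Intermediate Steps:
S(Z) = -36 + Z
M(O) = -O²/2
(39155 + u(M(7)))/(14604 + S(-5)) = (39155 + 186)/(14604 + (-36 - 5)) = 39341/(14604 - 41) = 39341/14563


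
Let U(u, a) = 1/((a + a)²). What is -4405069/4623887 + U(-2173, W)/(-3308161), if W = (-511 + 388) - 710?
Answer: -40447282382679367491/42456466219843269692 ≈ -0.95268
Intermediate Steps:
W = -833 (W = -123 - 710 = -833)
U(u, a) = 1/(4*a²) (U(u, a) = 1/((2*a)²) = 1/(4*a²))
-4405069/4623887 + U(-2173, W)/(-3308161) = -4405069/4623887 + ((¼)/(-833)²)/(-3308161) = -4405069*1/4623887 + ((¼)*(1/693889))*(-1/3308161) = -4405069/4623887 + (1/2775556)*(-1/3308161) = -4405069/4623887 - 1/9181986112516 = -40447282382679367491/42456466219843269692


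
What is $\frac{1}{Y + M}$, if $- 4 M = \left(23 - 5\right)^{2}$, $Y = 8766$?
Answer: $\frac{1}{8685} \approx 0.00011514$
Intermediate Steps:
$M = -81$ ($M = - \frac{\left(23 - 5\right)^{2}}{4} = - \frac{18^{2}}{4} = \left(- \frac{1}{4}\right) 324 = -81$)
$\frac{1}{Y + M} = \frac{1}{8766 - 81} = \frac{1}{8685}$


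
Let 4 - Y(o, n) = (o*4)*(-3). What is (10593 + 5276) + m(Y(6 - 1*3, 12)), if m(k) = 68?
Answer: 15937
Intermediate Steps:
Y(o, n) = 4 + 12*o (Y(o, n) = 4 - o*4*(-3) = 4 - 4*o*(-3) = 4 - (-12)*o = 4 + 12*o)
(10593 + 5276) + m(Y(6 - 1*3, 12)) = (10593 + 5276) + 68 = 15869 + 68 = 15937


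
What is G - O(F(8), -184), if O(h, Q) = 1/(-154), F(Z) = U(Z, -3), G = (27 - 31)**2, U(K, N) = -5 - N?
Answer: 2465/154 ≈ 16.007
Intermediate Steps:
G = 16 (G = (-4)**2 = 16)
F(Z) = -2 (F(Z) = -5 - 1*(-3) = -5 + 3 = -2)
O(h, Q) = -1/154
G - O(F(8), -184) = 16 - 1*(-1/154) = 16 + 1/154 = 2465/154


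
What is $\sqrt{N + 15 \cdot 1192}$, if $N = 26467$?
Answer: $\sqrt{44347} \approx 210.59$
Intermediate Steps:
$\sqrt{N + 15 \cdot 1192} = \sqrt{26467 + 15 \cdot 1192} = \sqrt{26467 + 17880} = \sqrt{44347}$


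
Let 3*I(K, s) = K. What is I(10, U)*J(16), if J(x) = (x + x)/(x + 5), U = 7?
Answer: 320/63 ≈ 5.0794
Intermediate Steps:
I(K, s) = K/3
J(x) = 2*x/(5 + x) (J(x) = (2*x)/(5 + x) = 2*x/(5 + x))
I(10, U)*J(16) = ((1/3)*10)*(2*16/(5 + 16)) = 10*(2*16/21)/3 = 10*(2*16*(1/21))/3 = (10/3)*(32/21) = 320/63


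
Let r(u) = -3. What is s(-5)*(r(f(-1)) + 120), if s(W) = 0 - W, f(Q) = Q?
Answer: 585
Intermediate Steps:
s(W) = -W
s(-5)*(r(f(-1)) + 120) = (-1*(-5))*(-3 + 120) = 5*117 = 585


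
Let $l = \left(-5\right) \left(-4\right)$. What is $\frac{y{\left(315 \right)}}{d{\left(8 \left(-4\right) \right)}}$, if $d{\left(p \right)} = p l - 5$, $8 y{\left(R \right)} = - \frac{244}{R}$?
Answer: $\frac{61}{406350} \approx 0.00015012$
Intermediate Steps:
$l = 20$
$y{\left(R \right)} = - \frac{61}{2 R}$ ($y{\left(R \right)} = \frac{\left(-244\right) \frac{1}{R}}{8} = - \frac{61}{2 R}$)
$d{\left(p \right)} = -5 + 20 p$ ($d{\left(p \right)} = p 20 - 5 = 20 p - 5 = -5 + 20 p$)
$\frac{y{\left(315 \right)}}{d{\left(8 \left(-4\right) \right)}} = \frac{\left(- \frac{61}{2}\right) \frac{1}{315}}{-5 + 20 \cdot 8 \left(-4\right)} = \frac{\left(- \frac{61}{2}\right) \frac{1}{315}}{-5 + 20 \left(-32\right)} = - \frac{61}{630 \left(-5 - 640\right)} = - \frac{61}{630 \left(-645\right)} = \left(- \frac{61}{630}\right) \left(- \frac{1}{645}\right) = \frac{61}{406350}$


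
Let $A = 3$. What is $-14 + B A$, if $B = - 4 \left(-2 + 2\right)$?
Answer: $-14$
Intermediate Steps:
$B = 0$ ($B = \left(-4\right) 0 = 0$)
$-14 + B A = -14 + 0 \cdot 3 = -14 + 0 = -14$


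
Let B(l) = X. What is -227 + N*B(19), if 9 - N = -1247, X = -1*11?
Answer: -14043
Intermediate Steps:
X = -11
N = 1256 (N = 9 - 1*(-1247) = 9 + 1247 = 1256)
B(l) = -11
-227 + N*B(19) = -227 + 1256*(-11) = -227 - 13816 = -14043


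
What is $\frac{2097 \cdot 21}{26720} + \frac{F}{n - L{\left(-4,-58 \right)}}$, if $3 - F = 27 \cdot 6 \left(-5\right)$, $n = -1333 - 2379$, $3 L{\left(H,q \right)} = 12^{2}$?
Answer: $\frac{1798197}{1255840} \approx 1.4319$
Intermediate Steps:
$L{\left(H,q \right)} = 48$ ($L{\left(H,q \right)} = \frac{12^{2}}{3} = \frac{1}{3} \cdot 144 = 48$)
$n = -3712$
$F = 813$ ($F = 3 - 27 \cdot 6 \left(-5\right) = 3 - 162 \left(-5\right) = 3 - -810 = 3 + 810 = 813$)
$\frac{2097 \cdot 21}{26720} + \frac{F}{n - L{\left(-4,-58 \right)}} = \frac{2097 \cdot 21}{26720} + \frac{813}{-3712 - 48} = 44037 \cdot \frac{1}{26720} + \frac{813}{-3712 - 48} = \frac{44037}{26720} + \frac{813}{-3760} = \frac{44037}{26720} + 813 \left(- \frac{1}{3760}\right) = \frac{44037}{26720} - \frac{813}{3760} = \frac{1798197}{1255840}$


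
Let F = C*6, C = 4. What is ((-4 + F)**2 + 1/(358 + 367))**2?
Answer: 84100580001/525625 ≈ 1.6000e+5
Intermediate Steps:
F = 24 (F = 4*6 = 24)
((-4 + F)**2 + 1/(358 + 367))**2 = ((-4 + 24)**2 + 1/(358 + 367))**2 = (20**2 + 1/725)**2 = (400 + 1/725)**2 = (290001/725)**2 = 84100580001/525625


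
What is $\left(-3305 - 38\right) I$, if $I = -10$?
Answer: $33430$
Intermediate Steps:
$\left(-3305 - 38\right) I = \left(-3305 - 38\right) \left(-10\right) = \left(-3343\right) \left(-10\right) = 33430$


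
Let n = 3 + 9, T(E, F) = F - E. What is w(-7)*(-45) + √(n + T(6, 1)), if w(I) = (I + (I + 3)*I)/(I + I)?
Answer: 135/2 + √7 ≈ 70.146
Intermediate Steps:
n = 12
w(I) = (I + I*(3 + I))/(2*I) (w(I) = (I + (3 + I)*I)/((2*I)) = (I + I*(3 + I))*(1/(2*I)) = (I + I*(3 + I))/(2*I))
w(-7)*(-45) + √(n + T(6, 1)) = (2 + (½)*(-7))*(-45) + √(12 + (1 - 1*6)) = (2 - 7/2)*(-45) + √(12 + (1 - 6)) = -3/2*(-45) + √(12 - 5) = 135/2 + √7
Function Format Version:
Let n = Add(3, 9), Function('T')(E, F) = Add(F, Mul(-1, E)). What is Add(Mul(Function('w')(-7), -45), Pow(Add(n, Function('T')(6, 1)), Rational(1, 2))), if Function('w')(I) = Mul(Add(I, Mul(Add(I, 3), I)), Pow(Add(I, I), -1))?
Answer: Add(Rational(135, 2), Pow(7, Rational(1, 2))) ≈ 70.146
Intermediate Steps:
n = 12
Function('w')(I) = Mul(Rational(1, 2), Pow(I, -1), Add(I, Mul(I, Add(3, I)))) (Function('w')(I) = Mul(Add(I, Mul(Add(3, I), I)), Pow(Mul(2, I), -1)) = Mul(Add(I, Mul(I, Add(3, I))), Mul(Rational(1, 2), Pow(I, -1))) = Mul(Rational(1, 2), Pow(I, -1), Add(I, Mul(I, Add(3, I)))))
Add(Mul(Function('w')(-7), -45), Pow(Add(n, Function('T')(6, 1)), Rational(1, 2))) = Add(Mul(Add(2, Mul(Rational(1, 2), -7)), -45), Pow(Add(12, Add(1, Mul(-1, 6))), Rational(1, 2))) = Add(Mul(Add(2, Rational(-7, 2)), -45), Pow(Add(12, Add(1, -6)), Rational(1, 2))) = Add(Mul(Rational(-3, 2), -45), Pow(Add(12, -5), Rational(1, 2))) = Add(Rational(135, 2), Pow(7, Rational(1, 2)))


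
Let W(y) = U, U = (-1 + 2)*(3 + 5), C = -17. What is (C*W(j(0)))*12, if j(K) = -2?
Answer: -1632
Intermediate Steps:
U = 8 (U = 1*8 = 8)
W(y) = 8
(C*W(j(0)))*12 = -17*8*12 = -136*12 = -1632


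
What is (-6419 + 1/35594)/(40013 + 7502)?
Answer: -45695577/338249782 ≈ -0.13509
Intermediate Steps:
(-6419 + 1/35594)/(40013 + 7502) = (-6419 + 1/35594)/47515 = -228477885/35594*1/47515 = -45695577/338249782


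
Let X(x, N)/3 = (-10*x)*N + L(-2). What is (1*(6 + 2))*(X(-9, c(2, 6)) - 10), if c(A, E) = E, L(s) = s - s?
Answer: 12880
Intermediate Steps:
L(s) = 0
X(x, N) = -30*N*x (X(x, N) = 3*((-10*x)*N + 0) = 3*(-10*N*x + 0) = 3*(-10*N*x) = -30*N*x)
(1*(6 + 2))*(X(-9, c(2, 6)) - 10) = (1*(6 + 2))*(-30*6*(-9) - 10) = (1*8)*(1620 - 10) = 8*1610 = 12880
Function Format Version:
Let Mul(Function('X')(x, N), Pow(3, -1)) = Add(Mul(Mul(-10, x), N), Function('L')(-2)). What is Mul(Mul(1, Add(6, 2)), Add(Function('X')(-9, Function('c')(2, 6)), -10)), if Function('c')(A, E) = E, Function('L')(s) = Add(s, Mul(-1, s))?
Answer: 12880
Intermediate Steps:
Function('L')(s) = 0
Function('X')(x, N) = Mul(-30, N, x) (Function('X')(x, N) = Mul(3, Add(Mul(Mul(-10, x), N), 0)) = Mul(3, Add(Mul(-10, N, x), 0)) = Mul(3, Mul(-10, N, x)) = Mul(-30, N, x))
Mul(Mul(1, Add(6, 2)), Add(Function('X')(-9, Function('c')(2, 6)), -10)) = Mul(Mul(1, Add(6, 2)), Add(Mul(-30, 6, -9), -10)) = Mul(Mul(1, 8), Add(1620, -10)) = Mul(8, 1610) = 12880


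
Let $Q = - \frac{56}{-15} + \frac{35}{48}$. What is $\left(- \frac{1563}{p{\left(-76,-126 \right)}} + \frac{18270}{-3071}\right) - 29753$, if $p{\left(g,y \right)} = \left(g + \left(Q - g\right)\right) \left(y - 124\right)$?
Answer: $- \frac{271871655747}{9136225} \approx -29758.0$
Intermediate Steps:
$Q = \frac{357}{80}$ ($Q = \left(-56\right) \left(- \frac{1}{15}\right) + 35 \cdot \frac{1}{48} = \frac{56}{15} + \frac{35}{48} = \frac{357}{80} \approx 4.4625$)
$p{\left(g,y \right)} = - \frac{11067}{20} + \frac{357 y}{80}$ ($p{\left(g,y \right)} = \left(g - \left(- \frac{357}{80} + g\right)\right) \left(y - 124\right) = \frac{357 \left(-124 + y\right)}{80} = - \frac{11067}{20} + \frac{357 y}{80}$)
$\left(- \frac{1563}{p{\left(-76,-126 \right)}} + \frac{18270}{-3071}\right) - 29753 = \left(- \frac{1563}{- \frac{11067}{20} + \frac{357}{80} \left(-126\right)} + \frac{18270}{-3071}\right) - 29753 = \left(- \frac{1563}{- \frac{11067}{20} - \frac{22491}{40}} + 18270 \left(- \frac{1}{3071}\right)\right) - 29753 = \left(- \frac{1563}{- \frac{8925}{8}} - \frac{18270}{3071}\right) - 29753 = \left(\left(-1563\right) \left(- \frac{8}{8925}\right) - \frac{18270}{3071}\right) - 29753 = \left(\frac{4168}{2975} - \frac{18270}{3071}\right) - 29753 = - \frac{41553322}{9136225} - 29753 = - \frac{271871655747}{9136225}$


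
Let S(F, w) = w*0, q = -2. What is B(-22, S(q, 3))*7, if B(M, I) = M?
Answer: -154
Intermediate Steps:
S(F, w) = 0
B(-22, S(q, 3))*7 = -22*7 = -154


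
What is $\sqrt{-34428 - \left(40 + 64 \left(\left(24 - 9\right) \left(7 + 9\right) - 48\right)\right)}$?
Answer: $2 i \sqrt{11689} \approx 216.23 i$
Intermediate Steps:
$\sqrt{-34428 - \left(40 + 64 \left(\left(24 - 9\right) \left(7 + 9\right) - 48\right)\right)} = \sqrt{-34428 - \left(40 + 64 \left(15 \cdot 16 - 48\right)\right)} = \sqrt{-34428 - \left(40 + 64 \left(240 - 48\right)\right)} = \sqrt{-34428 - 12328} = \sqrt{-46756} = 2 i \sqrt{11689}$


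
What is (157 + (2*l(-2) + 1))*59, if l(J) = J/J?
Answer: 9440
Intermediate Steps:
l(J) = 1
(157 + (2*l(-2) + 1))*59 = (157 + (2*1 + 1))*59 = (157 + (2 + 1))*59 = (157 + 3)*59 = 160*59 = 9440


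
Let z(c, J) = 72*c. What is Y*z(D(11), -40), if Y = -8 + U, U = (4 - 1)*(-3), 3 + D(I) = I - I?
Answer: 3672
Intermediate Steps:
D(I) = -3 (D(I) = -3 + (I - I) = -3 + 0 = -3)
U = -9 (U = 3*(-3) = -9)
Y = -17 (Y = -8 - 9 = -17)
Y*z(D(11), -40) = -1224*(-3) = -17*(-216) = 3672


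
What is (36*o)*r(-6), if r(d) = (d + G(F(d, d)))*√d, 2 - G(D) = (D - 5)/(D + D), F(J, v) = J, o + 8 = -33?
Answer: 7257*I*√6 ≈ 17776.0*I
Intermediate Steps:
o = -41 (o = -8 - 33 = -41)
G(D) = 2 - (-5 + D)/(2*D) (G(D) = 2 - (D - 5)/(D + D) = 2 - (-5 + D)/(2*D))
r(d) = √d*(d + (5 + 3*d)/(2*d)) (r(d) = (d + (5 + 3*d)/(2*d))*√d = √d*(d + (5 + 3*d)/(2*d)))
(36*o)*r(-6) = (36*(-41))*((5 + 2*(-6)² + 3*(-6))/(2*√(-6))) = -738*(-I*√6/6)*(5 + 2*36 - 18) = -738*(-I*√6/6)*(5 + 72 - 18) = -738*(-I*√6/6)*59 = -(-7257)*I*√6 = 7257*I*√6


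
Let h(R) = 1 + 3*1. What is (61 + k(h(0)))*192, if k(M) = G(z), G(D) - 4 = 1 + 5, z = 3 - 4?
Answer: 13632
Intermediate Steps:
z = -1
G(D) = 10 (G(D) = 4 + (1 + 5) = 4 + 6 = 10)
h(R) = 4 (h(R) = 1 + 3 = 4)
k(M) = 10
(61 + k(h(0)))*192 = (61 + 10)*192 = 71*192 = 13632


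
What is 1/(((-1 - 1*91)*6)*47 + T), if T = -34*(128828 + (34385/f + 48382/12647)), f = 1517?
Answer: -19185499/84550431329930 ≈ -2.2691e-7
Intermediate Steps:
T = -84052682743874/19185499 (T = -34*(128828 + (34385/1517 + 48382/12647)) = -34*(128828 + 508262589/19185499) = -34*2472137727761/19185499 = -84052682743874/19185499 ≈ -4.3811e+6)
1/(((-1 - 1*91)*6)*47 + T) = 1/(((-1 - 1*91)*6)*47 - 84052682743874/19185499) = 1/(((-1 - 91)*6)*47 - 84052682743874/19185499) = 1/(-92*6*47 - 84052682743874/19185499) = 1/(-552*47 - 84052682743874/19185499) = 1/(-25944 - 84052682743874/19185499) = 1/(-84550431329930/19185499) = -19185499/84550431329930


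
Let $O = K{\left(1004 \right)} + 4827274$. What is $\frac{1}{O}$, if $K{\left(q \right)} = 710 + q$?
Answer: $\frac{1}{4828988} \approx 2.0708 \cdot 10^{-7}$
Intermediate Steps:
$O = 4828988$ ($O = \left(710 + 1004\right) + 4827274 = 1714 + 4827274 = 4828988$)
$\frac{1}{O} = \frac{1}{4828988}$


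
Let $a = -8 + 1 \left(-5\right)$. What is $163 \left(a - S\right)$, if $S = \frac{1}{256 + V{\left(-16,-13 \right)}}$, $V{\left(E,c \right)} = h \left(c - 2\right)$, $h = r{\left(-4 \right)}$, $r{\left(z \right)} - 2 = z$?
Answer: $- \frac{606197}{286} \approx -2119.6$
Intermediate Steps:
$r{\left(z \right)} = 2 + z$
$h = -2$ ($h = 2 - 4 = -2$)
$V{\left(E,c \right)} = 4 - 2 c$ ($V{\left(E,c \right)} = - 2 \left(c - 2\right) = - 2 \left(-2 + c\right) = 4 - 2 c$)
$a = -13$ ($a = -8 - 5 = -13$)
$S = \frac{1}{286}$ ($S = \frac{1}{256 + \left(4 - -26\right)} = \frac{1}{256 + \left(4 + 26\right)} = \frac{1}{256 + 30} = \frac{1}{286} \approx 0.0034965$)
$163 \left(a - S\right) = 163 \left(-13 - \frac{1}{286}\right) = 163 \left(- \frac{3719}{286}\right) = - \frac{606197}{286}$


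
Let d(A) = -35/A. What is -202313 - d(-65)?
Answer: -2630076/13 ≈ -2.0231e+5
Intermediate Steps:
-202313 - d(-65) = -202313 - (-35)/(-65) = -202313 - (-35)*(-1)/65 = -202313 - 1*7/13 = -202313 - 7/13 = -2630076/13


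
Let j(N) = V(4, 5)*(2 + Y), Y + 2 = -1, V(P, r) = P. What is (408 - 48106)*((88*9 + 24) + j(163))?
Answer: -38730776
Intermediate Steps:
Y = -3 (Y = -2 - 1 = -3)
j(N) = -4 (j(N) = 4*(2 - 3) = 4*(-1) = -4)
(408 - 48106)*((88*9 + 24) + j(163)) = (408 - 48106)*((88*9 + 24) - 4) = -47698*((792 + 24) - 4) = -47698*(816 - 4) = -47698*812 = -38730776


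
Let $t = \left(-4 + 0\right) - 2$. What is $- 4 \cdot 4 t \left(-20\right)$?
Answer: $-1920$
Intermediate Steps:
$t = -6$ ($t = -4 - 2 = -6$)
$- 4 \cdot 4 t \left(-20\right) = - 4 \cdot 4 \left(-6\right) \left(-20\right) = \left(-4\right) \left(-24\right) \left(-20\right) = 96 \left(-20\right) = -1920$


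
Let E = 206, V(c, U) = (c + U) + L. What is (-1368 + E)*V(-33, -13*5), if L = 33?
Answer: 75530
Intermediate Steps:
V(c, U) = 33 + U + c (V(c, U) = (c + U) + 33 = (U + c) + 33 = 33 + U + c)
(-1368 + E)*V(-33, -13*5) = (-1368 + 206)*(33 - 13*5 - 33) = -1162*(33 - 65 - 33) = -1162*(-65) = 75530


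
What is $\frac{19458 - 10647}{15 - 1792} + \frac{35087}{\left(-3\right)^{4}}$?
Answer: $\frac{61635908}{143937} \approx 428.21$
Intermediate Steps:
$\frac{19458 - 10647}{15 - 1792} + \frac{35087}{\left(-3\right)^{4}} = \frac{19458 - 10647}{15 - 1792} + \frac{35087}{81} = \frac{8811}{-1777} + 35087 \cdot \frac{1}{81} = 8811 \left(- \frac{1}{1777}\right) + \frac{35087}{81} = - \frac{8811}{1777} + \frac{35087}{81} = \frac{61635908}{143937}$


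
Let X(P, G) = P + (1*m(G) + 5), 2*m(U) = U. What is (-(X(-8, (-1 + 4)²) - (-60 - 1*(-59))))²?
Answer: 25/4 ≈ 6.2500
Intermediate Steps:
m(U) = U/2
X(P, G) = 5 + P + G/2 (X(P, G) = P + (1*(G/2) + 5) = P + (G/2 + 5) = P + (5 + G/2) = 5 + P + G/2)
(-(X(-8, (-1 + 4)²) - (-60 - 1*(-59))))² = (-((5 - 8 + (-1 + 4)²/2) - (-60 - 1*(-59))))² = (-((5 - 8 + (½)*3²) - (-60 + 59)))² = (-((5 - 8 + (½)*9) - 1*(-1)))² = (-((5 - 8 + 9/2) + 1))² = (-(3/2 + 1))² = (-1*5/2)² = (-5/2)² = 25/4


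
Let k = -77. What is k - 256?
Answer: -333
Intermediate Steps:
k - 256 = -77 - 256 = -333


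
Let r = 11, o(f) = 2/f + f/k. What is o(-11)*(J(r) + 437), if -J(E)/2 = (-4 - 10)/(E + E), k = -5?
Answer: 535131/605 ≈ 884.51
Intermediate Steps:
o(f) = 2/f - f/5 (o(f) = 2/f + f/(-5) = 2/f + f*(-⅕) = 2/f - f/5)
J(E) = 14/E (J(E) = -2*(-4 - 10)/(E + E) = -(-28)/(2*E) = -(-28)*1/(2*E) = -(-14)/E = 14/E)
o(-11)*(J(r) + 437) = (2/(-11) - ⅕*(-11))*(14/11 + 437) = (2*(-1/11) + 11/5)*(14*(1/11) + 437) = (-2/11 + 11/5)*(14/11 + 437) = (111/55)*(4821/11) = 535131/605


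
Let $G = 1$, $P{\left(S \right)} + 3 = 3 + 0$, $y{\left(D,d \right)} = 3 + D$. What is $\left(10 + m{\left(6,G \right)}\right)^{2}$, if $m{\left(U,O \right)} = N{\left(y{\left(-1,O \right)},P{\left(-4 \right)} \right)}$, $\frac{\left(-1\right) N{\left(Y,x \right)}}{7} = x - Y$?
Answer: $576$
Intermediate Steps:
$P{\left(S \right)} = 0$ ($P{\left(S \right)} = -3 + \left(3 + 0\right) = -3 + 3 = 0$)
$N{\left(Y,x \right)} = - 7 x + 7 Y$ ($N{\left(Y,x \right)} = - 7 \left(x - Y\right) = - 7 x + 7 Y$)
$m{\left(U,O \right)} = 14$ ($m{\left(U,O \right)} = \left(-7\right) 0 + 7 \left(3 - 1\right) = 0 + 7 \cdot 2 = 0 + 14 = 14$)
$\left(10 + m{\left(6,G \right)}\right)^{2} = \left(10 + 14\right)^{2} = 24^{2} = 576$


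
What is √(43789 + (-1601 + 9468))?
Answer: 2*√12914 ≈ 227.28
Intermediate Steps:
√(43789 + (-1601 + 9468)) = √(43789 + 7867) = √51656 = 2*√12914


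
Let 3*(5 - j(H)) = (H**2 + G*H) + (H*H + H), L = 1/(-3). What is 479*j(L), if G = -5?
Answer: 57959/27 ≈ 2146.6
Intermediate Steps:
L = -1/3 ≈ -0.33333
j(H) = 5 - 2*H**2/3 + 4*H/3 (j(H) = 5 - ((H**2 - 5*H) + (H*H + H))/3 = 5 - ((H**2 - 5*H) + (H**2 + H))/3 = 5 - ((H**2 - 5*H) + (H + H**2))/3 = 5 - (-4*H + 2*H**2)/3 = 5 + (-2*H**2/3 + 4*H/3) = 5 - 2*H**2/3 + 4*H/3)
479*j(L) = 479*(5 - 2*(-1/3)**2/3 + (4/3)*(-1/3)) = 479*(5 - 2/3*1/9 - 4/9) = 479*(5 - 2/27 - 4/9) = 479*(121/27) = 57959/27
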